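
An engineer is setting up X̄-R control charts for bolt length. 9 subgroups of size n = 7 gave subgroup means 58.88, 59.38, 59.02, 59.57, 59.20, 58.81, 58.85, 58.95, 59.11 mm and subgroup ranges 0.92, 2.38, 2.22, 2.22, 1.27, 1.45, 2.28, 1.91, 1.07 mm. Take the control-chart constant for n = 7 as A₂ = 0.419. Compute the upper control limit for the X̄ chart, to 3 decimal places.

59.817

X̄̄ = (58.88 + 59.38 + 59.02 + 59.57 + 59.20 + 58.81 + 58.85 + 58.95 + 59.11) / 9 = 531.7700 / 9 = 59.0856
R̄ = (0.92 + 2.38 + 2.22 + 2.22 + 1.27 + 1.45 + 2.28 + 1.91 + 1.07) / 9 = 15.7200 / 9 = 1.7467
UCL = X̄̄ + A₂·R̄ = 59.0856 + 0.419 × 1.7467 = 59.8174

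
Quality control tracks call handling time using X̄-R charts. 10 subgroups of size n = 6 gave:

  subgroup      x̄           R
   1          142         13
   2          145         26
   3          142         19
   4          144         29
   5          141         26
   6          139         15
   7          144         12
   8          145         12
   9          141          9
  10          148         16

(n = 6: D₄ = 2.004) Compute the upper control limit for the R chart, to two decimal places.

35.47

R̄ = (13 + 26 + 19 + 29 + 26 + 15 + 12 + 12 + 9 + 16) / 10 = 177.0000 / 10 = 17.7000
UCL_R = D₄·R̄ = 2.004 × 17.7000 = 35.4708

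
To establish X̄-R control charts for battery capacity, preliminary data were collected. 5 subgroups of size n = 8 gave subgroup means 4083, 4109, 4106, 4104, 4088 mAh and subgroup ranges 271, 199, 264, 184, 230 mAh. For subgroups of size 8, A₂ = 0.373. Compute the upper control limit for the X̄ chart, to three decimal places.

4183.641

X̄̄ = (4083 + 4109 + 4106 + 4104 + 4088) / 5 = 20490.0000 / 5 = 4098.0000
R̄ = (271 + 199 + 264 + 184 + 230) / 5 = 1148.0000 / 5 = 229.6000
UCL = X̄̄ + A₂·R̄ = 4098.0000 + 0.373 × 229.6000 = 4183.6408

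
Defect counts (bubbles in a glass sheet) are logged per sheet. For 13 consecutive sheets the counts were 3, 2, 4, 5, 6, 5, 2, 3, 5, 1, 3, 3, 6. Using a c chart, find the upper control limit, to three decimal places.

9.457

c̄ = (3 + 2 + 4 + 5 + 6 + 5 + 2 + 3 + 5 + 1 + 3 + 3 + 6) / 13 = 48 / 13 = 3.6923
UCL = c̄ + 3√c̄ = 3.6923 + 3 × √3.6923 = 3.6923 + 3 × 1.9215 = 9.4569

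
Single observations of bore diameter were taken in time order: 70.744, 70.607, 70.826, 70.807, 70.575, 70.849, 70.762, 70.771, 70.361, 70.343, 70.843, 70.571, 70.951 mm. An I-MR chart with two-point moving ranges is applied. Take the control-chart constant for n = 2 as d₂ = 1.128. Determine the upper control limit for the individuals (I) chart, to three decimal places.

71.260

X̄ = (70.744 + 70.607 + 70.826 + 70.807 + 70.575 + 70.849 + 70.762 + 70.771 + 70.361 + 70.343 + 70.843 + 70.571 + 70.951) / 13 = 70.6931
Moving ranges: 0.137, 0.219, 0.019, 0.232, 0.274, 0.087, 0.009, 0.410, 0.018, 0.500, 0.272, 0.380; M̄R̄ = 2.5570 / 12 = 0.2131
UCL = X̄ + 3·M̄R̄/d₂ = 70.6931 + 3 × 0.2131 / 1.128 = 71.2598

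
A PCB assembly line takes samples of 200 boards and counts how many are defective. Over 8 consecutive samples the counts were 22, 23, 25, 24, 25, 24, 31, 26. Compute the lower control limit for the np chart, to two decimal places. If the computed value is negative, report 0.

p̄ = Σdᵢ / (k·n) = 200 / (8 × 200) = 0.12500
LCL = np̄ − 3·√(np̄(1−p̄)) = 25.0000 − 3 × 4.6771 = 10.9688

10.97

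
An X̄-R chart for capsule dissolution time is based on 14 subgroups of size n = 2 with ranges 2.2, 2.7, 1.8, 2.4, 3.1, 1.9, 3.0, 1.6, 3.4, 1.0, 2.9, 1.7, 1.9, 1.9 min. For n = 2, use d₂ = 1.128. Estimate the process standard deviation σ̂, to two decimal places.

R̄ = (2.2 + 2.7 + 1.8 + 2.4 + 3.1 + 1.9 + 3.0 + 1.6 + 3.4 + 1.0 + 2.9 + 1.7 + 1.9 + 1.9) / 14 = 2.2500
σ̂ = R̄ / d₂ = 2.2500 / 1.128 = 1.9947

1.99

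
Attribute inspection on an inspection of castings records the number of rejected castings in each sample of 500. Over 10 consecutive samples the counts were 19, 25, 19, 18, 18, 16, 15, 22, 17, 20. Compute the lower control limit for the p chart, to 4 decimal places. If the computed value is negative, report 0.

0.0122

p̄ = Σdᵢ / (k·n) = 189 / (10 × 500) = 0.03780
LCL = p̄ − 3·√(p̄(1−p̄)/n) = 0.03780 − 3 × 0.00853 = 0.01221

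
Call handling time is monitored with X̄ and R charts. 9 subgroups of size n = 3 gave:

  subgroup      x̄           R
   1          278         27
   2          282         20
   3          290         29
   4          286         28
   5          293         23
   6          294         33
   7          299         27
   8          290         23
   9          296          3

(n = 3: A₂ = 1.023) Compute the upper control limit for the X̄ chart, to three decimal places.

313.989

X̄̄ = (278 + 282 + 290 + 286 + 293 + 294 + 299 + 290 + 296) / 9 = 2608.0000 / 9 = 289.7778
R̄ = (27 + 20 + 29 + 28 + 23 + 33 + 27 + 23 + 3) / 9 = 213.0000 / 9 = 23.6667
UCL = X̄̄ + A₂·R̄ = 289.7778 + 1.023 × 23.6667 = 313.9888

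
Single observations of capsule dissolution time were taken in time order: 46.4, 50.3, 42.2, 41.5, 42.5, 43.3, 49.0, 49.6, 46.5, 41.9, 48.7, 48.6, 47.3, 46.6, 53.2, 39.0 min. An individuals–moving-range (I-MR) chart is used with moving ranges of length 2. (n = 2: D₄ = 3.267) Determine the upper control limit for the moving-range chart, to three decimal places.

12.676

Moving ranges: 3.9, 8.1, 0.7, 1.0, 0.8, 5.7, 0.6, 3.1, 4.6, 6.8, 0.1, 1.3, 0.7, 6.6, 14.2; M̄R̄ = 58.2000 / 15 = 3.8800
UCL_MR = D₄·M̄R̄ = 3.267 × 3.8800 = 12.6760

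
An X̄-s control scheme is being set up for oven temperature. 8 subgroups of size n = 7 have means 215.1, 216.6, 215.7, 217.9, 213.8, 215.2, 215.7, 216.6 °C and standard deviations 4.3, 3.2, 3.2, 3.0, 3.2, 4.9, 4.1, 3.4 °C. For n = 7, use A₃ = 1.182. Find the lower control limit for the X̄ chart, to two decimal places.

X̄̄ = (215.1 + 216.6 + 215.7 + 217.9 + 213.8 + 215.2 + 215.7 + 216.6) / 8 = 215.8250
s̄ = (4.3 + 3.2 + 3.2 + 3.0 + 3.2 + 4.9 + 4.1 + 3.4) / 8 = 3.6625
LCL = X̄̄ − A₃·s̄ = 215.8250 − 1.182 × 3.6625 = 211.4959

211.50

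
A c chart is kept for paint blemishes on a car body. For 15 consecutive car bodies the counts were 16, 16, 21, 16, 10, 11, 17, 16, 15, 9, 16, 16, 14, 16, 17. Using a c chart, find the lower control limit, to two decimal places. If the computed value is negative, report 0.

c̄ = (16 + 16 + 21 + 16 + 10 + 11 + 17 + 16 + 15 + 9 + 16 + 16 + 14 + 16 + 17) / 15 = 226 / 15 = 15.0667
LCL = c̄ − 3√c̄ = 15.0667 − 3 × 3.8816 = 3.4219

3.42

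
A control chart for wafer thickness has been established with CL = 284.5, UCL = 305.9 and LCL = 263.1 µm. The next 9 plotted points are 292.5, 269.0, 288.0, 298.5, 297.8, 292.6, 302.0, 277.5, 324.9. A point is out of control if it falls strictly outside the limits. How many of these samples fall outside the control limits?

1

Compare each point to [263.1, 305.9]: sample 9 = 324.9 > UCL.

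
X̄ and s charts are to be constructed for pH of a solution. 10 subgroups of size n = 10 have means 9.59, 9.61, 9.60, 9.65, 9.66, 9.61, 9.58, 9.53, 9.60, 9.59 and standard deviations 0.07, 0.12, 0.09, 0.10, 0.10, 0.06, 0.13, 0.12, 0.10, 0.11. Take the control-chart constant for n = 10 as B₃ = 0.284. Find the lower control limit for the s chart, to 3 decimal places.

0.028

s̄ = (0.07 + 0.12 + 0.09 + 0.10 + 0.10 + 0.06 + 0.13 + 0.12 + 0.10 + 0.11) / 10 = 0.1000
LCL_s = B₃·s̄ = 0.284 × 0.1000 = 0.0284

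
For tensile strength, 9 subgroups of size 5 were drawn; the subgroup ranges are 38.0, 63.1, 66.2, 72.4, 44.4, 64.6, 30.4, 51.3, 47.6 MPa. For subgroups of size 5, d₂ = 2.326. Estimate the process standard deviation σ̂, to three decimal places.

22.834

R̄ = (38.0 + 63.1 + 66.2 + 72.4 + 44.4 + 64.6 + 30.4 + 51.3 + 47.6) / 9 = 53.1111
σ̂ = R̄ / d₂ = 53.1111 / 2.326 = 22.8337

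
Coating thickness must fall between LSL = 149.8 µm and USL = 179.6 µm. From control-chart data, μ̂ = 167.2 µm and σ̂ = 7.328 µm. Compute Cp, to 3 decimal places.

0.678

Cp = (USL − LSL) / (6σ̂) = (179.6 − 149.8) / (6 × 7.328) = 29.8000 / 43.9680 = 0.6778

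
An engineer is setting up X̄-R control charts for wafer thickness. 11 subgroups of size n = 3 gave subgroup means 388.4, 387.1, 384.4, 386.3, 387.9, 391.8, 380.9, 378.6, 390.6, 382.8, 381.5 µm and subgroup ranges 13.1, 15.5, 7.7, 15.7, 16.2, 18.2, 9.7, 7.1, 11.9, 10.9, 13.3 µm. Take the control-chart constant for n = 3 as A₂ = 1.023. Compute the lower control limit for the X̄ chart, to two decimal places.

372.53

X̄̄ = (388.4 + 387.1 + 384.4 + 386.3 + 387.9 + 391.8 + 380.9 + 378.6 + 390.6 + 382.8 + 381.5) / 11 = 4240.3000 / 11 = 385.4818
R̄ = (13.1 + 15.5 + 7.7 + 15.7 + 16.2 + 18.2 + 9.7 + 7.1 + 11.9 + 10.9 + 13.3) / 11 = 139.3000 / 11 = 12.6636
LCL = X̄̄ − A₂·R̄ = 385.4818 − 1.023 × 12.6636 = 372.5269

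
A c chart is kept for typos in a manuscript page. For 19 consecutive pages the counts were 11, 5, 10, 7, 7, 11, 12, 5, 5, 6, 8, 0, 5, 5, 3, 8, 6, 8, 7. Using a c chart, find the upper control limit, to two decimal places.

14.61

c̄ = (11 + 5 + 10 + 7 + 7 + 11 + 12 + 5 + 5 + 6 + 8 + 0 + 5 + 5 + 3 + 8 + 6 + 8 + 7) / 19 = 129 / 19 = 6.7895
UCL = c̄ + 3√c̄ = 6.7895 + 3 × √6.7895 = 6.7895 + 3 × 2.6057 = 14.6065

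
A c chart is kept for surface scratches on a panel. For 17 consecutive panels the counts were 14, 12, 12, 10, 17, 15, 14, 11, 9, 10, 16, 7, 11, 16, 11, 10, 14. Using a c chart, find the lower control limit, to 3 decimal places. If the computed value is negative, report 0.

c̄ = (14 + 12 + 12 + 10 + 17 + 15 + 14 + 11 + 9 + 10 + 16 + 7 + 11 + 16 + 11 + 10 + 14) / 17 = 209 / 17 = 12.2941
LCL = c̄ − 3√c̄ = 12.2941 − 3 × 3.5063 = 1.7752

1.775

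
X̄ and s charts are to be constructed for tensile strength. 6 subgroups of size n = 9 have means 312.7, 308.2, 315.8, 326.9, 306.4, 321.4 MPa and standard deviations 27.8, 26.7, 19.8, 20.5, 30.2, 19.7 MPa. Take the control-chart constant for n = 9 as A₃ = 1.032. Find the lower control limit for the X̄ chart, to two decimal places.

X̄̄ = (312.7 + 308.2 + 315.8 + 326.9 + 306.4 + 321.4) / 6 = 315.2333
s̄ = (27.8 + 26.7 + 19.8 + 20.5 + 30.2 + 19.7) / 6 = 24.1167
LCL = X̄̄ − A₃·s̄ = 315.2333 − 1.032 × 24.1167 = 290.3449

290.34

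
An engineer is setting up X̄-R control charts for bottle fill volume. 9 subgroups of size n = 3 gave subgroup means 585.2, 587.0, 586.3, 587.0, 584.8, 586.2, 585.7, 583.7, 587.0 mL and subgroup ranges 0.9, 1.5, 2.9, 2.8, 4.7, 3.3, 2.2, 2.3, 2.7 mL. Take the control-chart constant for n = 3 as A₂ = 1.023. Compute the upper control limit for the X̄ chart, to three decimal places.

588.526

X̄̄ = (585.2 + 587.0 + 586.3 + 587.0 + 584.8 + 586.2 + 585.7 + 583.7 + 587.0) / 9 = 5272.9000 / 9 = 585.8778
R̄ = (0.9 + 1.5 + 2.9 + 2.8 + 4.7 + 3.3 + 2.2 + 2.3 + 2.7) / 9 = 23.3000 / 9 = 2.5889
UCL = X̄̄ + A₂·R̄ = 585.8778 + 1.023 × 2.5889 = 588.5262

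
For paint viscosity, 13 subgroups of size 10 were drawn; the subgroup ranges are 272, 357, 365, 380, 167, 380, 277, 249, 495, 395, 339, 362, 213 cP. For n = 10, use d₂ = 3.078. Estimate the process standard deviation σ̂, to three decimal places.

R̄ = (272 + 357 + 365 + 380 + 167 + 380 + 277 + 249 + 495 + 395 + 339 + 362 + 213) / 13 = 327.0000
σ̂ = R̄ / d₂ = 327.0000 / 3.078 = 106.2378

106.238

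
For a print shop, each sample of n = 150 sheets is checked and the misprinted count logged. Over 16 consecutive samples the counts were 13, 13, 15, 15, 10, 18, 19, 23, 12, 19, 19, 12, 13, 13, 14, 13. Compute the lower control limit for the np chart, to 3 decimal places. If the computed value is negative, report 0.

p̄ = Σdᵢ / (k·n) = 241 / (16 × 150) = 0.10042
LCL = np̄ − 3·√(np̄(1−p̄)) = 15.0625 − 3 × 3.6810 = 4.0194

4.019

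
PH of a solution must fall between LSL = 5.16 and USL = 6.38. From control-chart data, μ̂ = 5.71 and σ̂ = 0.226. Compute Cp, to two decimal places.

0.90

Cp = (USL − LSL) / (6σ̂) = (6.38 − 5.16) / (6 × 0.226) = 1.2200 / 1.3560 = 0.8997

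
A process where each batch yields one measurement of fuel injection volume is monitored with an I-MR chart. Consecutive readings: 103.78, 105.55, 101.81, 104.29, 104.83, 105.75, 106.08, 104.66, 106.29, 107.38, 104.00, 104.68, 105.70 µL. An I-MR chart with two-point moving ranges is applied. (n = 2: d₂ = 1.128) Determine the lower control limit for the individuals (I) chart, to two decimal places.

X̄ = (103.78 + 105.55 + 101.81 + 104.29 + 104.83 + 105.75 + 106.08 + 104.66 + 106.29 + 107.38 + 104.00 + 104.68 + 105.70) / 13 = 104.9846
Moving ranges: 1.77, 3.74, 2.48, 0.54, 0.92, 0.33, 1.42, 1.63, 1.09, 3.38, 0.68, 1.02; M̄R̄ = 19.0000 / 12 = 1.5833
LCL = X̄ − 3·M̄R̄/d₂ = 104.9846 − 3 × 1.5833 / 1.128 = 100.7736

100.77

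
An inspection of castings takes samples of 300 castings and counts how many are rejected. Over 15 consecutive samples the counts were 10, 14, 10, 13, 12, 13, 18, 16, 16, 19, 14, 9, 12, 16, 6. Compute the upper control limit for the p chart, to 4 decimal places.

p̄ = Σdᵢ / (k·n) = 198 / (15 × 300) = 0.04400
UCL = p̄ + 3·√(p̄(1−p̄)/n) = 0.04400 + 3 × √(0.04400×0.95600/300) = 0.04400 + 3 × 0.01184 = 0.07952

0.0795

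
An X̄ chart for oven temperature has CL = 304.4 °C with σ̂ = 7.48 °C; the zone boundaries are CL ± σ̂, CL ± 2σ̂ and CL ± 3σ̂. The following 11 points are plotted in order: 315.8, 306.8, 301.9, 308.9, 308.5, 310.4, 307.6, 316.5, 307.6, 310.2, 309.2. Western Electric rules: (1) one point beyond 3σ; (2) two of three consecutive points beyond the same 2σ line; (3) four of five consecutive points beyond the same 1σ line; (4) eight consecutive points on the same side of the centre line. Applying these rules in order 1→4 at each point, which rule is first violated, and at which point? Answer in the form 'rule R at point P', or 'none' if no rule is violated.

Zone of each point (C = within 1σ̂, B = 1σ̂–2σ̂, A = 2σ̂–3σ̂, * = beyond 3σ̂; sign = side of CL): 1:+B, 2:+C, 3:-C, 4:+C, 5:+C, 6:+C, 7:+C, 8:+B, 9:+C, 10:+C, 11:+C
Rule 4 (eight consecutive points on the same side of the centre line) is satisfied at point 11.

rule 4 at point 11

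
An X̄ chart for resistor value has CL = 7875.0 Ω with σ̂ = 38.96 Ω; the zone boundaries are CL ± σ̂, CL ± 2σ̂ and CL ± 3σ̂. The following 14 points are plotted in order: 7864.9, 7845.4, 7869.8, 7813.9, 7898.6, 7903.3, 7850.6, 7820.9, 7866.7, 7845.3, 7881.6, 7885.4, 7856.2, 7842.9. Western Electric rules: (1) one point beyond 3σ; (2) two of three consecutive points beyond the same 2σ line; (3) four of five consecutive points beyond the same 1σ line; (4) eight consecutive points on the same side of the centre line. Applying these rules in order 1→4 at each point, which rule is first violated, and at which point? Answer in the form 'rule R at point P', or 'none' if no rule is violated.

Zone of each point (C = within 1σ̂, B = 1σ̂–2σ̂, A = 2σ̂–3σ̂, * = beyond 3σ̂; sign = side of CL): 1:-C, 2:-C, 3:-C, 4:-B, 5:+C, 6:+C, 7:-C, 8:-B, 9:-C, 10:-C, 11:+C, 12:+C, 13:-C, 14:-C
No rule fires across all 14 points.

none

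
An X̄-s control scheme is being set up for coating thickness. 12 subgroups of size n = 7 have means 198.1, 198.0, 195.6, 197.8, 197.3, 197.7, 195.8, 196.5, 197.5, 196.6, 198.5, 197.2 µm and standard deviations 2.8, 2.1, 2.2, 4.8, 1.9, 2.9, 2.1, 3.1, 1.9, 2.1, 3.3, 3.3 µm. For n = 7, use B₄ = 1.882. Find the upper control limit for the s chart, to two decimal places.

s̄ = (2.8 + 2.1 + 2.2 + 4.8 + 1.9 + 2.9 + 2.1 + 3.1 + 1.9 + 2.1 + 3.3 + 3.3) / 12 = 2.7083
UCL_s = B₄·s̄ = 1.882 × 2.7083 = 5.0971

5.10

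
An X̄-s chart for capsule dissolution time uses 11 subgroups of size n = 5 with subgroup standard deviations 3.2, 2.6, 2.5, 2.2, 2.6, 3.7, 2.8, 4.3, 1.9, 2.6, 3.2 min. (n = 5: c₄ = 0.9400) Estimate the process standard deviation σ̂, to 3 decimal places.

3.056

s̄ = (3.2 + 2.6 + 2.5 + 2.2 + 2.6 + 3.7 + 2.8 + 4.3 + 1.9 + 2.6 + 3.2) / 11 = 2.8727
σ̂ = s̄ / c₄ = 2.8727 / 0.9400 = 3.0561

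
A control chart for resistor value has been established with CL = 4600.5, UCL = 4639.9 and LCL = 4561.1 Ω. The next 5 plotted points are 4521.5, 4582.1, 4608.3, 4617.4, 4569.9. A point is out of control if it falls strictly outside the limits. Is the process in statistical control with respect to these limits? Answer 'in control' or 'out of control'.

Compare each point to [4561.1, 4639.9]: sample 1 = 4521.5 < LCL.

out of control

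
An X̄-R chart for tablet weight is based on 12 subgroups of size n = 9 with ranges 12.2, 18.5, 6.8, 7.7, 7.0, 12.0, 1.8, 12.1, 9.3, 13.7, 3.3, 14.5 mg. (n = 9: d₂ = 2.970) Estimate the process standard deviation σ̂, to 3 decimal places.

R̄ = (12.2 + 18.5 + 6.8 + 7.7 + 7.0 + 12.0 + 1.8 + 12.1 + 9.3 + 13.7 + 3.3 + 14.5) / 12 = 9.9083
σ̂ = R̄ / d₂ = 9.9083 / 2.970 = 3.3361

3.336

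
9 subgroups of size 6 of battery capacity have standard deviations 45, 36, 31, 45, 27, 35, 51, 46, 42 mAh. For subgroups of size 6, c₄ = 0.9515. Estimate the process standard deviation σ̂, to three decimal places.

s̄ = (45 + 36 + 31 + 45 + 27 + 35 + 51 + 46 + 42) / 9 = 39.7778
σ̂ = s̄ / c₄ = 39.7778 / 0.9515 = 41.8053

41.805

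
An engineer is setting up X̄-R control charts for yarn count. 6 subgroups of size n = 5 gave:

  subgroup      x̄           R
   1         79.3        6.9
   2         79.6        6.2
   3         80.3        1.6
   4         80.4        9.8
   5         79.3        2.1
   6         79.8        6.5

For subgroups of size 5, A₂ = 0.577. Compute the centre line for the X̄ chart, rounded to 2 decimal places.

79.78

X̄̄ = (79.3 + 79.6 + 80.3 + 80.4 + 79.3 + 79.8) / 6 = 478.7000 / 6 = 79.7833
CL = X̄̄ = 79.7833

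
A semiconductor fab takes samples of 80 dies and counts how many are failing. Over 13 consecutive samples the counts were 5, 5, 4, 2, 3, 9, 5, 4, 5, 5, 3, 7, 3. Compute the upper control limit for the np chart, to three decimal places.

p̄ = Σdᵢ / (k·n) = 60 / (13 × 80) = 0.05769
UCL = np̄ + 3·√(np̄(1−p̄)) = 4.6154 + 3 × √(4.6154×0.94231) = 4.6154 + 3 × 2.0855 = 10.8717

10.872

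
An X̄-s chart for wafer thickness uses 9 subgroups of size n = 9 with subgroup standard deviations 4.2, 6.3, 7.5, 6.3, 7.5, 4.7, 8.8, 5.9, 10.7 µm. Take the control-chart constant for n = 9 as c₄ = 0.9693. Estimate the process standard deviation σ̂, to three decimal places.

7.096

s̄ = (4.2 + 6.3 + 7.5 + 6.3 + 7.5 + 4.7 + 8.8 + 5.9 + 10.7) / 9 = 6.8778
σ̂ = s̄ / c₄ = 6.8778 / 0.9693 = 7.0956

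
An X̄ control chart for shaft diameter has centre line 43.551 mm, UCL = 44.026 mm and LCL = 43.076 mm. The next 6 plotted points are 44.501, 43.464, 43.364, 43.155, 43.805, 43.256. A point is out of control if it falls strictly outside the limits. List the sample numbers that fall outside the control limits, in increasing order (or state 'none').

Compare each point to [43.076, 44.026]: sample 1 = 44.501 > UCL.

1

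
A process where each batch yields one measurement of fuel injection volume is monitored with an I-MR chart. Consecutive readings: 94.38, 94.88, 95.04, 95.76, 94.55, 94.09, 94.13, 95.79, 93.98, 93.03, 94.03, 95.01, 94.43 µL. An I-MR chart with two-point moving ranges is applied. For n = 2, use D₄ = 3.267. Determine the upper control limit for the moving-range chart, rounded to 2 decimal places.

2.74

Moving ranges: 0.50, 0.16, 0.72, 1.21, 0.46, 0.04, 1.66, 1.81, 0.95, 1.00, 0.98, 0.58; M̄R̄ = 10.0700 / 12 = 0.8392
UCL_MR = D₄·M̄R̄ = 3.267 × 0.8392 = 2.7416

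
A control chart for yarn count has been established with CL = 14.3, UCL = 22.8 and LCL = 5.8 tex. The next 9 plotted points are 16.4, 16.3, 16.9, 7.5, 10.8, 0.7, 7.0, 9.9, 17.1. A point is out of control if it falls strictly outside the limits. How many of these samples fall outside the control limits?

1

Compare each point to [5.8, 22.8]: sample 6 = 0.7 < LCL.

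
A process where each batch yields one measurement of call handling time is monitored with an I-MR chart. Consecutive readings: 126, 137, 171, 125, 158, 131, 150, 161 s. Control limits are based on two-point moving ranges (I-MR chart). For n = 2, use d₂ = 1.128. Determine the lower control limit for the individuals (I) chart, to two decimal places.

76.11

X̄ = (126 + 137 + 171 + 125 + 158 + 131 + 150 + 161) / 8 = 144.8750
Moving ranges: 11, 34, 46, 33, 27, 19, 11; M̄R̄ = 181.0000 / 7 = 25.8571
LCL = X̄ − 3·M̄R̄/d₂ = 144.8750 − 3 × 25.8571 / 1.128 = 76.1060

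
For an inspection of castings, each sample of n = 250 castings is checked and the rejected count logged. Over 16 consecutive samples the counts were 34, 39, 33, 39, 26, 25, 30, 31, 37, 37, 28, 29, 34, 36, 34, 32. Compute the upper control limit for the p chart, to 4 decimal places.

p̄ = Σdᵢ / (k·n) = 524 / (16 × 250) = 0.13100
UCL = p̄ + 3·√(p̄(1−p̄)/n) = 0.13100 + 3 × √(0.13100×0.86900/250) = 0.13100 + 3 × 0.02134 = 0.19502

0.1950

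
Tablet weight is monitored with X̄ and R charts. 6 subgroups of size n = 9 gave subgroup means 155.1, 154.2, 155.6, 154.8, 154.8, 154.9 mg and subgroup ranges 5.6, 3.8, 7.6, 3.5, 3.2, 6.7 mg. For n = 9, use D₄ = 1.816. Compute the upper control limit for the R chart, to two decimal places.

9.20

R̄ = (5.6 + 3.8 + 7.6 + 3.5 + 3.2 + 6.7) / 6 = 30.4000 / 6 = 5.0667
UCL_R = D₄·R̄ = 1.816 × 5.0667 = 9.2011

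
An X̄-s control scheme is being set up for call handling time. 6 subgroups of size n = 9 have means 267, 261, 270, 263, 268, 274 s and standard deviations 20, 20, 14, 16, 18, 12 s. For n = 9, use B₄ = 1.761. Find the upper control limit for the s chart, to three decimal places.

s̄ = (20 + 20 + 14 + 16 + 18 + 12) / 6 = 16.6667
UCL_s = B₄·s̄ = 1.761 × 16.6667 = 29.3500

29.350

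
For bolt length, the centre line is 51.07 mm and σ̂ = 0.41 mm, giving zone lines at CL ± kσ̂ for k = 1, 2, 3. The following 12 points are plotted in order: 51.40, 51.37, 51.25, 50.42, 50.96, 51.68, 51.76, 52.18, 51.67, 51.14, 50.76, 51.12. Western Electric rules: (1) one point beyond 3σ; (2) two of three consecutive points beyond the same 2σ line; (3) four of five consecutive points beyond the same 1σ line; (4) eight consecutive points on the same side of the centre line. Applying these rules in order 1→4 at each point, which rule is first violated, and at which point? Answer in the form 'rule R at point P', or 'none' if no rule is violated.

rule 3 at point 9

Zone of each point (C = within 1σ̂, B = 1σ̂–2σ̂, A = 2σ̂–3σ̂, * = beyond 3σ̂; sign = side of CL): 1:+C, 2:+C, 3:+C, 4:-B, 5:-C, 6:+B, 7:+B, 8:+A, 9:+B, 10:+C, 11:-C, 12:+C
Rule 3 (four of five consecutive points beyond the same 1σ limit) is satisfied at point 9.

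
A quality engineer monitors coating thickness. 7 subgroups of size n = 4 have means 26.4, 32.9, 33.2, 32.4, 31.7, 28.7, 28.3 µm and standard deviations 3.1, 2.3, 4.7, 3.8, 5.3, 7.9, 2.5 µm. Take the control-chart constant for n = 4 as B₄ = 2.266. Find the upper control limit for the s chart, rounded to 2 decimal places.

9.58

s̄ = (3.1 + 2.3 + 4.7 + 3.8 + 5.3 + 7.9 + 2.5) / 7 = 4.2286
UCL_s = B₄·s̄ = 2.266 × 4.2286 = 9.5819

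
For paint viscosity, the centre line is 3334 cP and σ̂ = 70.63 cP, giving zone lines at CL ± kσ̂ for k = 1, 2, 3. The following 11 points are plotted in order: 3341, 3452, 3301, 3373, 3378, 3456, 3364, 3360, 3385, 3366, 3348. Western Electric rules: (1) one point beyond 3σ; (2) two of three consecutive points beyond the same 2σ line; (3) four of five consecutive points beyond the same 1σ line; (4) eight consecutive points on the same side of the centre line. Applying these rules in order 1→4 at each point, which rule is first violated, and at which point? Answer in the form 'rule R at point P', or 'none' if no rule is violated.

Zone of each point (C = within 1σ̂, B = 1σ̂–2σ̂, A = 2σ̂–3σ̂, * = beyond 3σ̂; sign = side of CL): 1:+C, 2:+B, 3:-C, 4:+C, 5:+C, 6:+B, 7:+C, 8:+C, 9:+C, 10:+C, 11:+C
Rule 4 (eight consecutive points on the same side of the centre line) is satisfied at point 11.

rule 4 at point 11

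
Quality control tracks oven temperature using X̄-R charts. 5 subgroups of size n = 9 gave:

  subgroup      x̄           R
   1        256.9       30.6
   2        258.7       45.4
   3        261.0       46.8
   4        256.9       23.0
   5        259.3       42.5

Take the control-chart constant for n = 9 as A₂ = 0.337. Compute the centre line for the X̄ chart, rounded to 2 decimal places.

258.56

X̄̄ = (256.9 + 258.7 + 261.0 + 256.9 + 259.3) / 5 = 1292.8000 / 5 = 258.5600
CL = X̄̄ = 258.5600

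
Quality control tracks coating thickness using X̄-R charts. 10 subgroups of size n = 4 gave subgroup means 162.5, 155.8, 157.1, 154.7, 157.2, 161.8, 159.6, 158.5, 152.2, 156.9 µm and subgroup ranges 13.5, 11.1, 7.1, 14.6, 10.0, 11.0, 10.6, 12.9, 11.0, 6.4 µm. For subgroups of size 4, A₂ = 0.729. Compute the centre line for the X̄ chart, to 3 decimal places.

X̄̄ = (162.5 + 155.8 + 157.1 + 154.7 + 157.2 + 161.8 + 159.6 + 158.5 + 152.2 + 156.9) / 10 = 1576.3000 / 10 = 157.6300
CL = X̄̄ = 157.6300

157.630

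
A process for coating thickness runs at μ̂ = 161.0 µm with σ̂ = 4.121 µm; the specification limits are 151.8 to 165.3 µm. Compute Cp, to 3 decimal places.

0.546

Cp = (USL − LSL) / (6σ̂) = (165.3 − 151.8) / (6 × 4.121) = 13.5000 / 24.7260 = 0.5460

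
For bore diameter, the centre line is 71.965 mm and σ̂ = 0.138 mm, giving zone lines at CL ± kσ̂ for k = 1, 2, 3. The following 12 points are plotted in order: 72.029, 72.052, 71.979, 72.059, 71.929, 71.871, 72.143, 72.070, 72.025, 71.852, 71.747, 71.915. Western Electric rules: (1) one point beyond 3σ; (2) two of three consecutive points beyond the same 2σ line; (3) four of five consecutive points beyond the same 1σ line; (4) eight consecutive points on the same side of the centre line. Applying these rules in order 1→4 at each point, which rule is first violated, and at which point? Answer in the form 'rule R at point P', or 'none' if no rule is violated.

none

Zone of each point (C = within 1σ̂, B = 1σ̂–2σ̂, A = 2σ̂–3σ̂, * = beyond 3σ̂; sign = side of CL): 1:+C, 2:+C, 3:+C, 4:+C, 5:-C, 6:-C, 7:+B, 8:+C, 9:+C, 10:-C, 11:-B, 12:-C
No rule fires across all 12 points.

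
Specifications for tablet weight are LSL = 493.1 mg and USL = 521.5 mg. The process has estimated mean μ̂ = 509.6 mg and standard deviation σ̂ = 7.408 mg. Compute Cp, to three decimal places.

Cp = (USL − LSL) / (6σ̂) = (521.5 − 493.1) / (6 × 7.408) = 28.4000 / 44.4480 = 0.6389

0.639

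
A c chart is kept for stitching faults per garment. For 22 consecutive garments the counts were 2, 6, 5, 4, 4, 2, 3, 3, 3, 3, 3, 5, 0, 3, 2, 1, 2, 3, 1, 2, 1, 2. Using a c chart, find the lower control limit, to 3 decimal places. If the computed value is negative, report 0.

c̄ = (2 + 6 + 5 + 4 + 4 + 2 + 3 + 3 + 3 + 3 + 3 + 5 + 0 + 3 + 2 + 1 + 2 + 3 + 1 + 2 + 1 + 2) / 22 = 60 / 22 = 2.7273
LCL = c̄ − 3√c̄ = 2.7273 − 3 × 1.6514 = -2.2271 → 0 (cannot be negative)

0.000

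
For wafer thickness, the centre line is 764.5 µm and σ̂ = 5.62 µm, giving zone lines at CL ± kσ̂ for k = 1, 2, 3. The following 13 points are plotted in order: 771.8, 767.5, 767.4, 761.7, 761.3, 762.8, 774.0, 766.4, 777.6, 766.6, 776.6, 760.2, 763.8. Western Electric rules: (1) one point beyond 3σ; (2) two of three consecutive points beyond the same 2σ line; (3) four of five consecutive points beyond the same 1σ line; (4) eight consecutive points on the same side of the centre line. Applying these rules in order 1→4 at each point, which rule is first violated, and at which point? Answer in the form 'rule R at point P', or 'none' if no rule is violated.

rule 2 at point 11

Zone of each point (C = within 1σ̂, B = 1σ̂–2σ̂, A = 2σ̂–3σ̂, * = beyond 3σ̂; sign = side of CL): 1:+B, 2:+C, 3:+C, 4:-C, 5:-C, 6:-C, 7:+B, 8:+C, 9:+A, 10:+C, 11:+A, 12:-C, 13:-C
Rule 2 (two of three consecutive points beyond the same 2σ limit) is satisfied at point 11.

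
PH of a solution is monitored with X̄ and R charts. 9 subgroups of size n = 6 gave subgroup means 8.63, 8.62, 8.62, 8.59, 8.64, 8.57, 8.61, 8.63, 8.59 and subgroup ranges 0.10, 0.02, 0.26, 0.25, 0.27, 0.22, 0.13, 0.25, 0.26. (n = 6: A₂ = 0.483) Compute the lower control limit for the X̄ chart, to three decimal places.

8.517

X̄̄ = (8.63 + 8.62 + 8.62 + 8.59 + 8.64 + 8.57 + 8.61 + 8.63 + 8.59) / 9 = 77.5000 / 9 = 8.6111
R̄ = (0.10 + 0.02 + 0.26 + 0.25 + 0.27 + 0.22 + 0.13 + 0.25 + 0.26) / 9 = 1.7600 / 9 = 0.1956
LCL = X̄̄ − A₂·R̄ = 8.6111 − 0.483 × 0.1956 = 8.5167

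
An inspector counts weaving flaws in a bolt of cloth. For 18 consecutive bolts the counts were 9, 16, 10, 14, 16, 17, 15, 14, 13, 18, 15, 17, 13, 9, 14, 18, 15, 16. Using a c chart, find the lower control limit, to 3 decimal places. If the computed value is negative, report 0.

3.009

c̄ = (9 + 16 + 10 + 14 + 16 + 17 + 15 + 14 + 13 + 18 + 15 + 17 + 13 + 9 + 14 + 18 + 15 + 16) / 18 = 259 / 18 = 14.3889
LCL = c̄ − 3√c̄ = 14.3889 − 3 × 3.7933 = 3.0091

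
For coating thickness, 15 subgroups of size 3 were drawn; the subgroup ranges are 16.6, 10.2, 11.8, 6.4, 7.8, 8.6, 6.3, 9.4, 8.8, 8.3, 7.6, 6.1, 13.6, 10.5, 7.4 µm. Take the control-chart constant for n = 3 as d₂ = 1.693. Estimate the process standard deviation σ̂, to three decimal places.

R̄ = (16.6 + 10.2 + 11.8 + 6.4 + 7.8 + 8.6 + 6.3 + 9.4 + 8.8 + 8.3 + 7.6 + 6.1 + 13.6 + 10.5 + 7.4) / 15 = 9.2933
σ̂ = R̄ / d₂ = 9.2933 / 1.693 = 5.4893

5.489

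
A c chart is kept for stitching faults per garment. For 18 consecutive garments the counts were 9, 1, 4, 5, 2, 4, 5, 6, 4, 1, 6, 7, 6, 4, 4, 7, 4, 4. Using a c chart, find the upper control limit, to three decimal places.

c̄ = (9 + 1 + 4 + 5 + 2 + 4 + 5 + 6 + 4 + 1 + 6 + 7 + 6 + 4 + 4 + 7 + 4 + 4) / 18 = 83 / 18 = 4.6111
UCL = c̄ + 3√c̄ = 4.6111 + 3 × √4.6111 = 4.6111 + 3 × 2.1473 = 11.0532

11.053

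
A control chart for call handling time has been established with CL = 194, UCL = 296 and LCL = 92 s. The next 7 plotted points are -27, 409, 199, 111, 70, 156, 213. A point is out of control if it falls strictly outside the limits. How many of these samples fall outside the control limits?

Compare each point to [92, 296]: sample 1 = -27 < LCL; sample 2 = 409 > UCL; sample 5 = 70 < LCL.

3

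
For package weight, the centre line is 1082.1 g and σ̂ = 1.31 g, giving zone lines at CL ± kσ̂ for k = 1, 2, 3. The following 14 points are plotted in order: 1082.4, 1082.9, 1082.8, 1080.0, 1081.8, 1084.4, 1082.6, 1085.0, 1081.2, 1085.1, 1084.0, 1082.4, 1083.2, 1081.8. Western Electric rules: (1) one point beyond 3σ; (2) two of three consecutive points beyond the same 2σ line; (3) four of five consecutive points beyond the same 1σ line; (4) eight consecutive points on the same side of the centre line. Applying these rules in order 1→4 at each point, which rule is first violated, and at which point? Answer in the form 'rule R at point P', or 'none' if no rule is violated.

rule 2 at point 10

Zone of each point (C = within 1σ̂, B = 1σ̂–2σ̂, A = 2σ̂–3σ̂, * = beyond 3σ̂; sign = side of CL): 1:+C, 2:+C, 3:+C, 4:-B, 5:-C, 6:+B, 7:+C, 8:+A, 9:-C, 10:+A, 11:+B, 12:+C, 13:+C, 14:-C
Rule 2 (two of three consecutive points beyond the same 2σ limit) is satisfied at point 10.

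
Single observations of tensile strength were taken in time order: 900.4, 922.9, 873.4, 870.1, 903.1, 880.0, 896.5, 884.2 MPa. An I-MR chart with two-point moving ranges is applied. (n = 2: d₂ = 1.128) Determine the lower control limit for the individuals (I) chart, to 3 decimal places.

X̄ = (900.4 + 922.9 + 873.4 + 870.1 + 903.1 + 880.0 + 896.5 + 884.2) / 8 = 891.3250
Moving ranges: 22.5, 49.5, 3.3, 33.0, 23.1, 16.5, 12.3; M̄R̄ = 160.2000 / 7 = 22.8857
LCL = X̄ − 3·M̄R̄/d₂ = 891.3250 − 3 × 22.8857 / 1.128 = 830.4587

830.459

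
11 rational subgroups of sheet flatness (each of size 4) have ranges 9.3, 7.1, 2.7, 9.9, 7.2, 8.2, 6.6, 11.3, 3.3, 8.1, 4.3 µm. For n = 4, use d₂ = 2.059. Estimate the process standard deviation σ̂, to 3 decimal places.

R̄ = (9.3 + 7.1 + 2.7 + 9.9 + 7.2 + 8.2 + 6.6 + 11.3 + 3.3 + 8.1 + 4.3) / 11 = 7.0909
σ̂ = R̄ / d₂ = 7.0909 / 2.059 = 3.4439

3.444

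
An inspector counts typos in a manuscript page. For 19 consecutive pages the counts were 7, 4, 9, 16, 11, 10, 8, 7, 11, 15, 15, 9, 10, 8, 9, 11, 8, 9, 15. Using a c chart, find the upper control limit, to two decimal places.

19.64

c̄ = (7 + 4 + 9 + 16 + 11 + 10 + 8 + 7 + 11 + 15 + 15 + 9 + 10 + 8 + 9 + 11 + 8 + 9 + 15) / 19 = 192 / 19 = 10.1053
UCL = c̄ + 3√c̄ = 10.1053 + 3 × √10.1053 = 10.1053 + 3 × 3.1789 = 19.6419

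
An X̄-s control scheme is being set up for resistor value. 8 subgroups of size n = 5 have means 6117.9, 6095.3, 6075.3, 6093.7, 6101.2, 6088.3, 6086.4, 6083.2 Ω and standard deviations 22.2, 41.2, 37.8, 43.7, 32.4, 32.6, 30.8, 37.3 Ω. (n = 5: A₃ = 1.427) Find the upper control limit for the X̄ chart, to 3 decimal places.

X̄̄ = (6117.9 + 6095.3 + 6075.3 + 6093.7 + 6101.2 + 6088.3 + 6086.4 + 6083.2) / 8 = 6092.6625
s̄ = (22.2 + 41.2 + 37.8 + 43.7 + 32.4 + 32.6 + 30.8 + 37.3) / 8 = 34.7500
UCL = X̄̄ + A₃·s̄ = 6092.6625 + 1.427 × 34.7500 = 6142.2508

6142.251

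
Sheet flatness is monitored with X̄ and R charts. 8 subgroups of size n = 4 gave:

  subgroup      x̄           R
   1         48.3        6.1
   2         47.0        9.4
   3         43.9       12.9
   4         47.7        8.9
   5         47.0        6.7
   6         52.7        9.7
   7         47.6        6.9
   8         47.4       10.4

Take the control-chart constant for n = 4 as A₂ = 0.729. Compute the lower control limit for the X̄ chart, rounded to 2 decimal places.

X̄̄ = (48.3 + 47.0 + 43.9 + 47.7 + 47.0 + 52.7 + 47.6 + 47.4) / 8 = 381.6000 / 8 = 47.7000
R̄ = (6.1 + 9.4 + 12.9 + 8.9 + 6.7 + 9.7 + 6.9 + 10.4) / 8 = 71.0000 / 8 = 8.8750
LCL = X̄̄ − A₂·R̄ = 47.7000 − 0.729 × 8.8750 = 41.2301

41.23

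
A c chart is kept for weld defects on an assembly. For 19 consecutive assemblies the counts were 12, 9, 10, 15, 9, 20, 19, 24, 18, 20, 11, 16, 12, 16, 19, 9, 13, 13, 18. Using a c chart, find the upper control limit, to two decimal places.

c̄ = (12 + 9 + 10 + 15 + 9 + 20 + 19 + 24 + 18 + 20 + 11 + 16 + 12 + 16 + 19 + 9 + 13 + 13 + 18) / 19 = 283 / 19 = 14.8947
UCL = c̄ + 3√c̄ = 14.8947 + 3 × √14.8947 = 14.8947 + 3 × 3.8594 = 26.4728

26.47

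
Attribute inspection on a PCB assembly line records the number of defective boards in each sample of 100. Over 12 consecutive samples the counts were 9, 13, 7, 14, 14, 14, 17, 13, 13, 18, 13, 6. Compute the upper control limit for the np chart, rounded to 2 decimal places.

22.53

p̄ = Σdᵢ / (k·n) = 151 / (12 × 100) = 0.12583
UCL = np̄ + 3·√(np̄(1−p̄)) = 12.5833 + 3 × √(12.5833×0.87417) = 12.5833 + 3 × 3.3166 = 22.5332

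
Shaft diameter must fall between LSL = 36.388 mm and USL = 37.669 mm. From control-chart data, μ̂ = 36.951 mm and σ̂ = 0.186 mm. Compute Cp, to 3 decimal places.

Cp = (USL − LSL) / (6σ̂) = (37.669 − 36.388) / (6 × 0.186) = 1.2810 / 1.1160 = 1.1478

1.148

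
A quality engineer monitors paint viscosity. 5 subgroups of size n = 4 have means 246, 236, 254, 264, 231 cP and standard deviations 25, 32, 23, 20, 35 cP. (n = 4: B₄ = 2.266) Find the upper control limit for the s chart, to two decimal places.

s̄ = (25 + 32 + 23 + 20 + 35) / 5 = 27.0000
UCL_s = B₄·s̄ = 2.266 × 27.0000 = 61.1820

61.18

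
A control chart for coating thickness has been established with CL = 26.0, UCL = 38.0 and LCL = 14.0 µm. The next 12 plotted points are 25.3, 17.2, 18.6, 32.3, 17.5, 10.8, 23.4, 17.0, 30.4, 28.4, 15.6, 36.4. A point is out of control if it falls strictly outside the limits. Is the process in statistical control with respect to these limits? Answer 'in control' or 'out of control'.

out of control

Compare each point to [14.0, 38.0]: sample 6 = 10.8 < LCL.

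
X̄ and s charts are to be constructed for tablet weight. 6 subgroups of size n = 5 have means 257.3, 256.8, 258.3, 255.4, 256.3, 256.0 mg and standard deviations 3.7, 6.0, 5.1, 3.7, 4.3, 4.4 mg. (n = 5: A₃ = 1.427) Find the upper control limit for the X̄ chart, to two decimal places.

X̄̄ = (257.3 + 256.8 + 258.3 + 255.4 + 256.3 + 256.0) / 6 = 256.6833
s̄ = (3.7 + 6.0 + 5.1 + 3.7 + 4.3 + 4.4) / 6 = 4.5333
UCL = X̄̄ + A₃·s̄ = 256.6833 + 1.427 × 4.5333 = 263.1524

263.15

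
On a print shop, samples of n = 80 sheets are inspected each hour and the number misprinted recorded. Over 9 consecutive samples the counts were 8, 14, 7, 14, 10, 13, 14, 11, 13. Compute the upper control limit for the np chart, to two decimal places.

20.99

p̄ = Σdᵢ / (k·n) = 104 / (9 × 80) = 0.14444
UCL = np̄ + 3·√(np̄(1−p̄)) = 11.5556 + 3 × √(11.5556×0.85556) = 11.5556 + 3 × 3.1443 = 20.9884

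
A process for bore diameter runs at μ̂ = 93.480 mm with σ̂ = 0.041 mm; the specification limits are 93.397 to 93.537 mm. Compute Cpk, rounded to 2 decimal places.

Cpu = (USL − μ̂) / (3σ̂) = (93.537 − 93.480) / (3 × 0.041) = 0.4634; Cpl = (μ̂ − LSL) / (3σ̂) = (93.480 − 93.397) / (3 × 0.041) = 0.6748; Cpk = min(Cpu, Cpl) = 0.4634

0.46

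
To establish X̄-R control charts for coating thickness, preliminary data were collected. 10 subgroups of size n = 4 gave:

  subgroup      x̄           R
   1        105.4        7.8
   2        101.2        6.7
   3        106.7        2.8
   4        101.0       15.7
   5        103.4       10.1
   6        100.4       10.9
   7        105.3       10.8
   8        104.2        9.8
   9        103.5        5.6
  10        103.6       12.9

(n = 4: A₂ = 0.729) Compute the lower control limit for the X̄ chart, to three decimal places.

96.683

X̄̄ = (105.4 + 101.2 + 106.7 + 101.0 + 103.4 + 100.4 + 105.3 + 104.2 + 103.5 + 103.6) / 10 = 1034.7000 / 10 = 103.4700
R̄ = (7.8 + 6.7 + 2.8 + 15.7 + 10.1 + 10.9 + 10.8 + 9.8 + 5.6 + 12.9) / 10 = 93.1000 / 10 = 9.3100
LCL = X̄̄ − A₂·R̄ = 103.4700 − 0.729 × 9.3100 = 96.6830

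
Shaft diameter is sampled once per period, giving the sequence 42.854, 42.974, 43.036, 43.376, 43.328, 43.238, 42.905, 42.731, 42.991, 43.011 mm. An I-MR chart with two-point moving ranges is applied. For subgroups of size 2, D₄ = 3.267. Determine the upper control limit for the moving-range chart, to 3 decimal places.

Moving ranges: 0.120, 0.062, 0.340, 0.048, 0.090, 0.333, 0.174, 0.260, 0.020; M̄R̄ = 1.4470 / 9 = 0.1608
UCL_MR = D₄·M̄R̄ = 3.267 × 0.1608 = 0.5253

0.525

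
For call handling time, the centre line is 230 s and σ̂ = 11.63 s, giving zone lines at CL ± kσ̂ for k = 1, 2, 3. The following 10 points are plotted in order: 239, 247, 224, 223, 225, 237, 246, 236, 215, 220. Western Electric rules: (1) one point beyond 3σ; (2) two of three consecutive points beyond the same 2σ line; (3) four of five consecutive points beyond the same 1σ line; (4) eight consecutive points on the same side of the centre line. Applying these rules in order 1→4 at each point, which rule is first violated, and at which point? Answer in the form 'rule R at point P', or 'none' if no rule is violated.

none

Zone of each point (C = within 1σ̂, B = 1σ̂–2σ̂, A = 2σ̂–3σ̂, * = beyond 3σ̂; sign = side of CL): 1:+C, 2:+B, 3:-C, 4:-C, 5:-C, 6:+C, 7:+B, 8:+C, 9:-B, 10:-C
No rule fires across all 10 points.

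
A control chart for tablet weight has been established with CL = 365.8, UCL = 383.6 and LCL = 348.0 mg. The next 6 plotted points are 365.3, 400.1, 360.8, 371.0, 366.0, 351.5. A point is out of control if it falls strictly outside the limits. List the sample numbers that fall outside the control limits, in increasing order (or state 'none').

2

Compare each point to [348.0, 383.6]: sample 2 = 400.1 > UCL.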